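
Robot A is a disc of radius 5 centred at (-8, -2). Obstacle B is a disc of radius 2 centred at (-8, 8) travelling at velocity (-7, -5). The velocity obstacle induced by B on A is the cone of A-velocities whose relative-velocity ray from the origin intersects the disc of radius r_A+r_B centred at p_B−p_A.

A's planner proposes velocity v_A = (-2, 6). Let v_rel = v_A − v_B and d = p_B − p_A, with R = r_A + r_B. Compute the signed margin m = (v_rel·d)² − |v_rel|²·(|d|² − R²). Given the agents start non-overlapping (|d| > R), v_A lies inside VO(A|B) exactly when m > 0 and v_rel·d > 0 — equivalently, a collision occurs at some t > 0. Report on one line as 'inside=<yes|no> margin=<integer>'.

d = (0, 10),  |d|² = 100;  R = 5+2 = 7,  c = 100−7² = 51
v_rel = (5, 11),  |v_rel|² = 146;  v_rel·d = (5)·(0) + (11)·(10) = 110
146·t² − 220·t + 51 = 0  ⇒  m = 110² − 146·51 = 4654
m = 4654 > 0,  v_rel·d = 110 > 0  ⇒  inside

inside=yes margin=4654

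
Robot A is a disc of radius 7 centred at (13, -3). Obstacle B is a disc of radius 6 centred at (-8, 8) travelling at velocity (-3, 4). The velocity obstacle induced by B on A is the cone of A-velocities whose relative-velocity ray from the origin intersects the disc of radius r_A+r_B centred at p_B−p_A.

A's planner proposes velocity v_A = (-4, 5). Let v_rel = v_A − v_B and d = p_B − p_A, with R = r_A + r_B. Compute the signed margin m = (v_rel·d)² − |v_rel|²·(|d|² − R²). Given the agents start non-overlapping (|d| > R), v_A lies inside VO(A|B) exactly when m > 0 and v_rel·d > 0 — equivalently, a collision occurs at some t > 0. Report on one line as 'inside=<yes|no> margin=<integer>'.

d = (-21, 11),  |d|² = 562;  R = 7+6 = 13,  c = 562−13² = 393
v_rel = (-1, 1),  |v_rel|² = 2;  v_rel·d = (-1)·(-21) + (1)·(11) = 32
2·t² − 64·t + 393 = 0  ⇒  m = 32² − 2·393 = 238
m = 238 > 0,  v_rel·d = 32 > 0  ⇒  inside

inside=yes margin=238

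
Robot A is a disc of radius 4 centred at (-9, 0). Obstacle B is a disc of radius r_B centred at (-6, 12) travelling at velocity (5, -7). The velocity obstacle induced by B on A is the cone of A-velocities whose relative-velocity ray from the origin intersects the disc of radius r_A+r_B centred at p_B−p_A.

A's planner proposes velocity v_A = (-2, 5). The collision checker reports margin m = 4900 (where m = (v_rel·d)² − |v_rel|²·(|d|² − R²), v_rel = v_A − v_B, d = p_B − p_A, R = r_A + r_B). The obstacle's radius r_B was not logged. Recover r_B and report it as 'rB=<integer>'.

m = 4900
d = (3, 12);  v_rel = (-7, 12),  |v_rel|² = 193
v_rel×d = (-7)·(12) − (12)·(3) = -120
since m = R²·193 − (-120)²:  R² = (14400 + 4900) / 193 = 100
R = √100 = 10  ⇒  r_B = 10 − 4 = 6

rB=6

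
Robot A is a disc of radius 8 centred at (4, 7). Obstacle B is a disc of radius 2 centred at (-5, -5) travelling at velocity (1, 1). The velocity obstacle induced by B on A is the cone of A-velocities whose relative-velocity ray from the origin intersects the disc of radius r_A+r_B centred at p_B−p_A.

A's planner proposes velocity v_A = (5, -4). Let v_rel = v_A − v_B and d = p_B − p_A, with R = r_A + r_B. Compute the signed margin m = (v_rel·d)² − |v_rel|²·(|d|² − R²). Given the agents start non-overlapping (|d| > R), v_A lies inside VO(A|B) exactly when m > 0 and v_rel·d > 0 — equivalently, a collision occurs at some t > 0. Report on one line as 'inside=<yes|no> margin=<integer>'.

d = (-9, -12),  |d|² = 225;  R = 8+2 = 10,  c = 225−10² = 125
v_rel = (4, -5),  |v_rel|² = 41;  v_rel·d = (4)·(-9) + (-5)·(-12) = 24
41·t² − 48·t + 125 = 0  ⇒  m = 24² − 41·125 = -4549
m = -4549 < 0,  v_rel·d = 24 > 0  ⇒  outside

inside=no margin=-4549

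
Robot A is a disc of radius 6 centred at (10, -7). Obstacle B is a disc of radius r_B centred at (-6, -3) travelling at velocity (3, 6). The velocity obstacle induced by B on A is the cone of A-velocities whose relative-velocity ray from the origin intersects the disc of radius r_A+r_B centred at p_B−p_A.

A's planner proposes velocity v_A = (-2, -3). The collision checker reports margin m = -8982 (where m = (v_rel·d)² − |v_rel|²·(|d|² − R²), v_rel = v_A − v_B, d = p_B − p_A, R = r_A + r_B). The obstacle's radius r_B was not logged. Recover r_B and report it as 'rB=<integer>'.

m = -8982
d = (-16, 4);  v_rel = (-5, -9),  |v_rel|² = 106
v_rel×d = (-5)·(4) − (-9)·(-16) = -164
since m = R²·106 − (-164)²:  R² = (26896 + -8982) / 106 = 169
R = √169 = 13  ⇒  r_B = 13 − 6 = 7

rB=7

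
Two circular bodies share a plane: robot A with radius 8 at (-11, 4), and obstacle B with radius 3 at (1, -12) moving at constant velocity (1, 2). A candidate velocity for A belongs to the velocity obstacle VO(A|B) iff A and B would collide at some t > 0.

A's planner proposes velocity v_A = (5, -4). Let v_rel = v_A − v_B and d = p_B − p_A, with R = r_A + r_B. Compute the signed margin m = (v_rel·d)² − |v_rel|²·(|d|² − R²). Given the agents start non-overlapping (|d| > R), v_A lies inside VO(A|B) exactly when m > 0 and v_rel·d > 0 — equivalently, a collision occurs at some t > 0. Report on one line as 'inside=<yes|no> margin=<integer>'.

d = (12, -16),  |d|² = 400;  R = 8+3 = 11,  c = 400−11² = 279
v_rel = (4, -6),  |v_rel|² = 52;  v_rel·d = (4)·(12) + (-6)·(-16) = 144
52·t² − 288·t + 279 = 0  ⇒  m = 144² − 52·279 = 6228
m = 6228 > 0,  v_rel·d = 144 > 0  ⇒  inside

inside=yes margin=6228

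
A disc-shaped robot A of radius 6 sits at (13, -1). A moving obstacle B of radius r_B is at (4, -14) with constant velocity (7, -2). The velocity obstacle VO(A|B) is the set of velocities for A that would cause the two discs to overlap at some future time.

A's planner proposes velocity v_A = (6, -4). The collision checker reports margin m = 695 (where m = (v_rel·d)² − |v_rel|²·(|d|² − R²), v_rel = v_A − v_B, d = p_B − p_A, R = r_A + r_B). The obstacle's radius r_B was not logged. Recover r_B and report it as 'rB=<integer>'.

m = 695
d = (-9, -13);  v_rel = (-1, -2),  |v_rel|² = 5
v_rel×d = (-1)·(-13) − (-2)·(-9) = -5
since m = R²·5 − (-5)²:  R² = (25 + 695) / 5 = 144
R = √144 = 12  ⇒  r_B = 12 − 6 = 6

rB=6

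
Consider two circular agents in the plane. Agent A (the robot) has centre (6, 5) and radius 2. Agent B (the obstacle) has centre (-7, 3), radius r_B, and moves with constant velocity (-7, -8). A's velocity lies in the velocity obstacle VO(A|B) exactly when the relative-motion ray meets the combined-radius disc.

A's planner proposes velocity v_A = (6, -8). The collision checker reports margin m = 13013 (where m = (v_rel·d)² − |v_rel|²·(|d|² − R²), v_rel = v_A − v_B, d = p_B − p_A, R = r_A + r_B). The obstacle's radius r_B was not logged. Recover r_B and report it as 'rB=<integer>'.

m = 13013
d = (-13, -2);  v_rel = (13, 0),  |v_rel|² = 169
v_rel×d = (13)·(-2) − (0)·(-13) = -26
since m = R²·169 − (-26)²:  R² = (676 + 13013) / 169 = 81
R = √81 = 9  ⇒  r_B = 9 − 2 = 7

rB=7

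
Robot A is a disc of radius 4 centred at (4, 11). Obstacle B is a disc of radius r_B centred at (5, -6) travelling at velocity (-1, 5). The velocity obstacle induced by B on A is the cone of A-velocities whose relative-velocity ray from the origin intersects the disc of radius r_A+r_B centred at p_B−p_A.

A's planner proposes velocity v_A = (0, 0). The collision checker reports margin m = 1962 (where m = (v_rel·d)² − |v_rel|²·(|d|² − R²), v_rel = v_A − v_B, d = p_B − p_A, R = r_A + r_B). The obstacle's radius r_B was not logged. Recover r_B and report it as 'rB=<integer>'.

m = 1962
d = (1, -17);  v_rel = (1, -5),  |v_rel|² = 26
v_rel×d = (1)·(-17) − (-5)·(1) = -12
since m = R²·26 − (-12)²:  R² = (144 + 1962) / 26 = 81
R = √81 = 9  ⇒  r_B = 9 − 4 = 5

rB=5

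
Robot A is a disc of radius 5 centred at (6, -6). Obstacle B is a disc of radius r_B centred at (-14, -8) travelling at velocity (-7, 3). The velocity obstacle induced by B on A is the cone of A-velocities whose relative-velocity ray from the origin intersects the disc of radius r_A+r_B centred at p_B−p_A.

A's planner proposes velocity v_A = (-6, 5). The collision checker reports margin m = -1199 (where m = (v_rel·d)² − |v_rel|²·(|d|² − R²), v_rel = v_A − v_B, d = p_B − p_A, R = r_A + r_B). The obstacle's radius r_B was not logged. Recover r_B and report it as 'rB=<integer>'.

m = -1199
d = (-20, -2);  v_rel = (1, 2),  |v_rel|² = 5
v_rel×d = (1)·(-2) − (2)·(-20) = 38
since m = R²·5 − 38²:  R² = (1444 + -1199) / 5 = 49
R = √49 = 7  ⇒  r_B = 7 − 5 = 2

rB=2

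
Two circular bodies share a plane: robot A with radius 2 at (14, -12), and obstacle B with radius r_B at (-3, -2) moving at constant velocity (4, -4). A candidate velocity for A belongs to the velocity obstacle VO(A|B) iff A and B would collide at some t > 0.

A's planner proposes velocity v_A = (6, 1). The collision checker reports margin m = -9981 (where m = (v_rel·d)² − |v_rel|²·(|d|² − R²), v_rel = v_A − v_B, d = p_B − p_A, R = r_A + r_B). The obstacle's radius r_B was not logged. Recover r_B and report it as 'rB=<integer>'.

m = -9981
d = (-17, 10);  v_rel = (2, 5),  |v_rel|² = 29
v_rel×d = (2)·(10) − (5)·(-17) = 105
since m = R²·29 − 105²:  R² = (11025 + -9981) / 29 = 36
R = √36 = 6  ⇒  r_B = 6 − 2 = 4

rB=4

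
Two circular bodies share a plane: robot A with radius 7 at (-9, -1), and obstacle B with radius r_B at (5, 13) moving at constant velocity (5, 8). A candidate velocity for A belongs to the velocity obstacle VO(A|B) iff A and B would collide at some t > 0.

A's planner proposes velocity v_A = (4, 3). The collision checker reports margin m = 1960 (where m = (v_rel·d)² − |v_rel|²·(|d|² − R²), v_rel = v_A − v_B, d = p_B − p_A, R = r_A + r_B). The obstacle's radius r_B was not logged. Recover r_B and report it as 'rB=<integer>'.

m = 1960
d = (14, 14);  v_rel = (-1, -5),  |v_rel|² = 26
v_rel×d = (-1)·(14) − (-5)·(14) = 56
since m = R²·26 − 56²:  R² = (3136 + 1960) / 26 = 196
R = √196 = 14  ⇒  r_B = 14 − 7 = 7

rB=7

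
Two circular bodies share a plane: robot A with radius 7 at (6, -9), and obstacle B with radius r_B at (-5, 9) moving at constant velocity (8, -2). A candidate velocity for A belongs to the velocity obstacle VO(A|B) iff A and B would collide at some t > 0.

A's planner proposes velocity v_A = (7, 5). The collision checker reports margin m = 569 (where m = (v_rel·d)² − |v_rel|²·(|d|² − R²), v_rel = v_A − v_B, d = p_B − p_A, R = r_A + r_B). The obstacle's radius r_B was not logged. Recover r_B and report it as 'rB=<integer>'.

m = 569
d = (-11, 18);  v_rel = (-1, 7),  |v_rel|² = 50
v_rel×d = (-1)·(18) − (7)·(-11) = 59
since m = R²·50 − 59²:  R² = (3481 + 569) / 50 = 81
R = √81 = 9  ⇒  r_B = 9 − 7 = 2

rB=2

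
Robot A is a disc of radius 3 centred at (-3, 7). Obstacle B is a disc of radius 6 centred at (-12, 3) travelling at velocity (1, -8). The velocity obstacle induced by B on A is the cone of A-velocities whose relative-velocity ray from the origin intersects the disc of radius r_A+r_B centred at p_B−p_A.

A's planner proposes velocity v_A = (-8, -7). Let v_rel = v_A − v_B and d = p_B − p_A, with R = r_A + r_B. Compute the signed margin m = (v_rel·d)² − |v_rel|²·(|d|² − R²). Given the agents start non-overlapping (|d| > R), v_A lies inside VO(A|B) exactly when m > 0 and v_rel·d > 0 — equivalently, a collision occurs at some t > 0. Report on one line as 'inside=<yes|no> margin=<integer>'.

d = (-9, -4),  |d|² = 97;  R = 3+6 = 9,  c = 97−9² = 16
v_rel = (-9, 1),  |v_rel|² = 82;  v_rel·d = (-9)·(-9) + (1)·(-4) = 77
82·t² − 154·t + 16 = 0  ⇒  m = 77² − 82·16 = 4617
m = 4617 > 0,  v_rel·d = 77 > 0  ⇒  inside

inside=yes margin=4617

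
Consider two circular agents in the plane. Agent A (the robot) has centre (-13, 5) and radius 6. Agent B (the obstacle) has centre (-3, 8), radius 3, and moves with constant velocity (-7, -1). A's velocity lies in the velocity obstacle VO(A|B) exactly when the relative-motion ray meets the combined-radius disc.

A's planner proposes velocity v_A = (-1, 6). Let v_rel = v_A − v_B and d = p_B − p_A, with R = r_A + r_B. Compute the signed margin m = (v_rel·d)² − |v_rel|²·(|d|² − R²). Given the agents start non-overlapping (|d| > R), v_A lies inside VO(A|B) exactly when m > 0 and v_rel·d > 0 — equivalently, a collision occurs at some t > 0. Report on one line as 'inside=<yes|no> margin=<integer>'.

d = (10, 3),  |d|² = 109;  R = 6+3 = 9,  c = 109−9² = 28
v_rel = (6, 7),  |v_rel|² = 85;  v_rel·d = (6)·(10) + (7)·(3) = 81
85·t² − 162·t + 28 = 0  ⇒  m = 81² − 85·28 = 4181
m = 4181 > 0,  v_rel·d = 81 > 0  ⇒  inside

inside=yes margin=4181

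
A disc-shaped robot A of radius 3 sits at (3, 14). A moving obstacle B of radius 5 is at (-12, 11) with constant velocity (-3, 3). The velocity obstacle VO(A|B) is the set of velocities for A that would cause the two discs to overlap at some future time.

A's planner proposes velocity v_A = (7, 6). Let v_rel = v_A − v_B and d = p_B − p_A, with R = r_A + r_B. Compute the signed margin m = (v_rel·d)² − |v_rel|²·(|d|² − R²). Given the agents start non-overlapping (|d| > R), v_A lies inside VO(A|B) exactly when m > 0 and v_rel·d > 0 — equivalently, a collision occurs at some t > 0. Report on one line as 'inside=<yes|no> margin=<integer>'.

d = (-15, -3),  |d|² = 234;  R = 3+5 = 8,  c = 234−8² = 170
v_rel = (10, 3),  |v_rel|² = 109;  v_rel·d = (10)·(-15) + (3)·(-3) = -159
109·t² + 318·t + 170 = 0  ⇒  m = (-159)² − 109·170 = 6751
m = 6751 > 0,  v_rel·d = -159 < 0  ⇒  outside

inside=no margin=6751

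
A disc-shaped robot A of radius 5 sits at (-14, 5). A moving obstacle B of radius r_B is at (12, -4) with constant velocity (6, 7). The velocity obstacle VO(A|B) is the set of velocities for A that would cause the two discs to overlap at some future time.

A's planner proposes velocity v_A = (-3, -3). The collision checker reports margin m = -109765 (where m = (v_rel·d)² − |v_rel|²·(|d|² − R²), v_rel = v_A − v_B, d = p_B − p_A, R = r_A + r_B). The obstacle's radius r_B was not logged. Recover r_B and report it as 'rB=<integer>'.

m = -109765
d = (26, -9);  v_rel = (-9, -10),  |v_rel|² = 181
v_rel×d = (-9)·(-9) − (-10)·(26) = 341
since m = R²·181 − 341²:  R² = (116281 + -109765) / 181 = 36
R = √36 = 6  ⇒  r_B = 6 − 5 = 1

rB=1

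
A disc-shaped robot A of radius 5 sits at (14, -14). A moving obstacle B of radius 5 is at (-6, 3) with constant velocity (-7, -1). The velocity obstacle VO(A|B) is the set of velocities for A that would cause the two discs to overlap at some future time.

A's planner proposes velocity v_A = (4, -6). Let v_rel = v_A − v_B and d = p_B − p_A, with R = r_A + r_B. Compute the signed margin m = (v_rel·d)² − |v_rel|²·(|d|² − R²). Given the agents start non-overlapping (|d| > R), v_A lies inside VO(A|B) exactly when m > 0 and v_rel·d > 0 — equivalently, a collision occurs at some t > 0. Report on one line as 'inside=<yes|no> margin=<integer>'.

d = (-20, 17),  |d|² = 689;  R = 5+5 = 10,  c = 689−10² = 589
v_rel = (11, -5),  |v_rel|² = 146;  v_rel·d = (11)·(-20) + (-5)·(17) = -305
146·t² + 610·t + 589 = 0  ⇒  m = (-305)² − 146·589 = 7031
m = 7031 > 0,  v_rel·d = -305 < 0  ⇒  outside

inside=no margin=7031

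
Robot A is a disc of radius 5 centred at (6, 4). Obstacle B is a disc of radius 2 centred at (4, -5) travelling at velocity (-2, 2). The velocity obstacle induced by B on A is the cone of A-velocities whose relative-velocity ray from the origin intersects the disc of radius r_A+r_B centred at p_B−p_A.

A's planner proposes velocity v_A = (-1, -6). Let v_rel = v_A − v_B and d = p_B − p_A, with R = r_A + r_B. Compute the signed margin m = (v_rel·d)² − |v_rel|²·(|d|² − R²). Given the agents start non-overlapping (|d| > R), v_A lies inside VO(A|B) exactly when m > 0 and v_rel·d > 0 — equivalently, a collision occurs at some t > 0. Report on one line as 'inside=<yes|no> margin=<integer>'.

d = (-2, -9),  |d|² = 85;  R = 5+2 = 7,  c = 85−7² = 36
v_rel = (1, -8),  |v_rel|² = 65;  v_rel·d = (1)·(-2) + (-8)·(-9) = 70
65·t² − 140·t + 36 = 0  ⇒  m = 70² − 65·36 = 2560
m = 2560 > 0,  v_rel·d = 70 > 0  ⇒  inside

inside=yes margin=2560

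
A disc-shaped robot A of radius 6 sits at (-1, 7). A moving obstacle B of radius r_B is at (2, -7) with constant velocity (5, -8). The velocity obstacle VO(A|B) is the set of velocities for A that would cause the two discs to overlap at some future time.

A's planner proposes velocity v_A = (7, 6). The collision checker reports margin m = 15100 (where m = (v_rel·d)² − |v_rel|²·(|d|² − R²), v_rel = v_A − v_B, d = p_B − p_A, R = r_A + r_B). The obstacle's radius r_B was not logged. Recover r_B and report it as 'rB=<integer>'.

m = 15100
d = (3, -14);  v_rel = (2, 14),  |v_rel|² = 200
v_rel×d = (2)·(-14) − (14)·(3) = -70
since m = R²·200 − (-70)²:  R² = (4900 + 15100) / 200 = 100
R = √100 = 10  ⇒  r_B = 10 − 6 = 4

rB=4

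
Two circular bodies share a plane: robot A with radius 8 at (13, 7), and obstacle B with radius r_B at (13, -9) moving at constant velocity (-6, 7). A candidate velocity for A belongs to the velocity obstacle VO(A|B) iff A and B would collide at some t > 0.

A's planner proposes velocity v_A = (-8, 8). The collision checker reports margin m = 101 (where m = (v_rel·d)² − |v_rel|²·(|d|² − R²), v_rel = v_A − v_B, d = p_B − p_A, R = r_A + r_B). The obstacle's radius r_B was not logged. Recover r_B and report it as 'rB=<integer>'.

m = 101
d = (0, -16);  v_rel = (-2, 1),  |v_rel|² = 5
v_rel×d = (-2)·(-16) − (1)·(0) = 32
since m = R²·5 − 32²:  R² = (1024 + 101) / 5 = 225
R = √225 = 15  ⇒  r_B = 15 − 8 = 7

rB=7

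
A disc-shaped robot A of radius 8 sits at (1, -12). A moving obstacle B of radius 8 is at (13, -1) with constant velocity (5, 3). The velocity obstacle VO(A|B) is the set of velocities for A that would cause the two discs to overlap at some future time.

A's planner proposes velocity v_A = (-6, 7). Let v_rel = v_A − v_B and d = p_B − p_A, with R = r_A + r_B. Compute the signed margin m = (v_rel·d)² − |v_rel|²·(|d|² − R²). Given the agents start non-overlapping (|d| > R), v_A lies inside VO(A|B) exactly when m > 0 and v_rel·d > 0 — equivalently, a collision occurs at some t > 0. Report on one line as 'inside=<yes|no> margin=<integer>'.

d = (12, 11),  |d|² = 265;  R = 8+8 = 16,  c = 265−16² = 9
v_rel = (-11, 4),  |v_rel|² = 137;  v_rel·d = (-11)·(12) + (4)·(11) = -88
137·t² + 176·t + 9 = 0  ⇒  m = (-88)² − 137·9 = 6511
m = 6511 > 0,  v_rel·d = -88 < 0  ⇒  outside

inside=no margin=6511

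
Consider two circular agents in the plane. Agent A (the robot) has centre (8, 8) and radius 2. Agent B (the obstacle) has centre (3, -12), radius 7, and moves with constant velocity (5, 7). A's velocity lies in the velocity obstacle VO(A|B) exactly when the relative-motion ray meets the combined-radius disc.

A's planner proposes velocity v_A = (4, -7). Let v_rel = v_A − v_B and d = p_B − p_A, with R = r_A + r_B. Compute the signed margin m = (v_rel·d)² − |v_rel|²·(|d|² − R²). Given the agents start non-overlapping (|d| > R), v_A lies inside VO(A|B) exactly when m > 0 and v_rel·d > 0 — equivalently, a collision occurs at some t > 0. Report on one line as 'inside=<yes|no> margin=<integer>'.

d = (-5, -20),  |d|² = 425;  R = 2+7 = 9,  c = 425−9² = 344
v_rel = (-1, -14),  |v_rel|² = 197;  v_rel·d = (-1)·(-5) + (-14)·(-20) = 285
197·t² − 570·t + 344 = 0  ⇒  m = 285² − 197·344 = 13457
m = 13457 > 0,  v_rel·d = 285 > 0  ⇒  inside

inside=yes margin=13457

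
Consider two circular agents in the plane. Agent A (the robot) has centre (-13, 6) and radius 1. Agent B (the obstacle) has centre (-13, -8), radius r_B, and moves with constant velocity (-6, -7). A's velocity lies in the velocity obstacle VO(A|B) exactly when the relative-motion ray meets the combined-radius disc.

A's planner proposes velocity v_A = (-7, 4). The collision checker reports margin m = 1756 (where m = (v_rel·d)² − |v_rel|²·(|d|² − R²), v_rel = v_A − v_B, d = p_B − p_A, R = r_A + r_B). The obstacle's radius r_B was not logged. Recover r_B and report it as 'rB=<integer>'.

m = 1756
d = (0, -14);  v_rel = (-1, 11),  |v_rel|² = 122
v_rel×d = (-1)·(-14) − (11)·(0) = 14
since m = R²·122 − 14²:  R² = (196 + 1756) / 122 = 16
R = √16 = 4  ⇒  r_B = 4 − 1 = 3

rB=3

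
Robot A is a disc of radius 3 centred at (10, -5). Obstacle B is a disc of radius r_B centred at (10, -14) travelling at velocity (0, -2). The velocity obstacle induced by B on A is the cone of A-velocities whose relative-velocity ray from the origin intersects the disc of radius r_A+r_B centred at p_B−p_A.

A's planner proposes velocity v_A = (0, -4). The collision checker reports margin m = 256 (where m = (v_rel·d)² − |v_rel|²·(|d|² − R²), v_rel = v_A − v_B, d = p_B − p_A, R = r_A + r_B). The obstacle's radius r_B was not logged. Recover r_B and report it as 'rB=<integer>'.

m = 256
d = (0, -9);  v_rel = (0, -2),  |v_rel|² = 4
v_rel×d = (0)·(-9) − (-2)·(0) = 0
since m = R²·4 − 0²:  R² = (0 + 256) / 4 = 64
R = √64 = 8  ⇒  r_B = 8 − 3 = 5

rB=5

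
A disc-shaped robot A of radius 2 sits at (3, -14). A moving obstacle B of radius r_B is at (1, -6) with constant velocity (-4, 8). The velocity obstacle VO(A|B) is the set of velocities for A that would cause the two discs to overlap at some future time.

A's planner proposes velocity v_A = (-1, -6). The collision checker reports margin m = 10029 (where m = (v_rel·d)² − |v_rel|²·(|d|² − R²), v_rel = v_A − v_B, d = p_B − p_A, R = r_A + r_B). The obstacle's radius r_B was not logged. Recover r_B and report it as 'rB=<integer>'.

m = 10029
d = (-2, 8);  v_rel = (3, -14),  |v_rel|² = 205
v_rel×d = (3)·(8) − (-14)·(-2) = -4
since m = R²·205 − (-4)²:  R² = (16 + 10029) / 205 = 49
R = √49 = 7  ⇒  r_B = 7 − 2 = 5

rB=5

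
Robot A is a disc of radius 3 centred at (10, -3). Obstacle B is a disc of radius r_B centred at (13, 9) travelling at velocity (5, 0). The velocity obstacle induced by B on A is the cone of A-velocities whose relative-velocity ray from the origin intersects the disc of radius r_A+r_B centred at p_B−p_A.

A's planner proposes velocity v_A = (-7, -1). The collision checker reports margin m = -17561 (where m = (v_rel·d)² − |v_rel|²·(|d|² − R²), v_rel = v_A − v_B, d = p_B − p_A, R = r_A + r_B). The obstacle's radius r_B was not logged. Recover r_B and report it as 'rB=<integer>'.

m = -17561
d = (3, 12);  v_rel = (-12, -1),  |v_rel|² = 145
v_rel×d = (-12)·(12) − (-1)·(3) = -141
since m = R²·145 − (-141)²:  R² = (19881 + -17561) / 145 = 16
R = √16 = 4  ⇒  r_B = 4 − 3 = 1

rB=1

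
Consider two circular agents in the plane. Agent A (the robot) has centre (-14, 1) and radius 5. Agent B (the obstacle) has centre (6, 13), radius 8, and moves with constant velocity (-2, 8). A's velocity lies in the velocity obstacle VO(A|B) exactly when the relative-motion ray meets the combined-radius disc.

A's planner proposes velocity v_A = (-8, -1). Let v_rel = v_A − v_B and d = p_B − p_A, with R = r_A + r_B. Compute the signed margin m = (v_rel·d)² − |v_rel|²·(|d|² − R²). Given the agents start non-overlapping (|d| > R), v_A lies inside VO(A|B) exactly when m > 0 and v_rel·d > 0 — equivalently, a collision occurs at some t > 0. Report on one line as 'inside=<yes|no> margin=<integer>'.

d = (20, 12),  |d|² = 544;  R = 5+8 = 13,  c = 544−13² = 375
v_rel = (-6, -9),  |v_rel|² = 117;  v_rel·d = (-6)·(20) + (-9)·(12) = -228
117·t² + 456·t + 375 = 0  ⇒  m = (-228)² − 117·375 = 8109
m = 8109 > 0,  v_rel·d = -228 < 0  ⇒  outside

inside=no margin=8109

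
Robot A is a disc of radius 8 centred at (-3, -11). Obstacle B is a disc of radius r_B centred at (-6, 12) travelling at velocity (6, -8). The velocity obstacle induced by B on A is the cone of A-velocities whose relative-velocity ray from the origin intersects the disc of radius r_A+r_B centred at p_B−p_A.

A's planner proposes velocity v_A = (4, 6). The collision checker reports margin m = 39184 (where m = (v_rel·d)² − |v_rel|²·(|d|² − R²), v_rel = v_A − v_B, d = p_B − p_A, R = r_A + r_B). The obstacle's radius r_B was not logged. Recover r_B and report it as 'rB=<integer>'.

m = 39184
d = (-3, 23);  v_rel = (-2, 14),  |v_rel|² = 200
v_rel×d = (-2)·(23) − (14)·(-3) = -4
since m = R²·200 − (-4)²:  R² = (16 + 39184) / 200 = 196
R = √196 = 14  ⇒  r_B = 14 − 8 = 6

rB=6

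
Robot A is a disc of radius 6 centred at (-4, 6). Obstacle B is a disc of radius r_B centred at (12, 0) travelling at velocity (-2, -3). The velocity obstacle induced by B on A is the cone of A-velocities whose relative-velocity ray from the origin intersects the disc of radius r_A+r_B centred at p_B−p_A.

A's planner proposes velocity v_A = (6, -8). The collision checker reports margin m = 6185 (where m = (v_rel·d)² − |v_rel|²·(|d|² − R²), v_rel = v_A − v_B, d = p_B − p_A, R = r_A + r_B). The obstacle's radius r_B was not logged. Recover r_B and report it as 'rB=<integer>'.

m = 6185
d = (16, -6);  v_rel = (8, -5),  |v_rel|² = 89
v_rel×d = (8)·(-6) − (-5)·(16) = 32
since m = R²·89 − 32²:  R² = (1024 + 6185) / 89 = 81
R = √81 = 9  ⇒  r_B = 9 − 6 = 3

rB=3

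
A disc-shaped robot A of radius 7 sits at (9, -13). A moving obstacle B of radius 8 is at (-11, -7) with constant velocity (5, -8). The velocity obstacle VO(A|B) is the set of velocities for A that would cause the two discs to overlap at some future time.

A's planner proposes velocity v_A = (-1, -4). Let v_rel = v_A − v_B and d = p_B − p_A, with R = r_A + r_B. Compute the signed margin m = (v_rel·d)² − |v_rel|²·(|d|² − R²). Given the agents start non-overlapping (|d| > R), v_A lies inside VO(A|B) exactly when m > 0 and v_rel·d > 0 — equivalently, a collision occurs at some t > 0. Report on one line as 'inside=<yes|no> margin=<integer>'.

d = (-20, 6),  |d|² = 436;  R = 7+8 = 15,  c = 436−15² = 211
v_rel = (-6, 4),  |v_rel|² = 52;  v_rel·d = (-6)·(-20) + (4)·(6) = 144
52·t² − 288·t + 211 = 0  ⇒  m = 144² − 52·211 = 9764
m = 9764 > 0,  v_rel·d = 144 > 0  ⇒  inside

inside=yes margin=9764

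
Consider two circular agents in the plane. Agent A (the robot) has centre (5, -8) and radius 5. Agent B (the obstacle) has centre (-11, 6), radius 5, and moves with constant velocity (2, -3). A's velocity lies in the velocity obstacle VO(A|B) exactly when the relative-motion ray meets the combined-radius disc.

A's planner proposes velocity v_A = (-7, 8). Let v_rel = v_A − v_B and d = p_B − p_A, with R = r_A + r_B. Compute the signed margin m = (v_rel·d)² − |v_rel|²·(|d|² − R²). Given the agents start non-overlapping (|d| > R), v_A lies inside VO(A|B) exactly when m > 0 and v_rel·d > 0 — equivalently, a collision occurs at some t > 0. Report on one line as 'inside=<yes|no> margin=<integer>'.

d = (-16, 14),  |d|² = 452;  R = 5+5 = 10,  c = 452−10² = 352
v_rel = (-9, 11),  |v_rel|² = 202;  v_rel·d = (-9)·(-16) + (11)·(14) = 298
202·t² − 596·t + 352 = 0  ⇒  m = 298² − 202·352 = 17700
m = 17700 > 0,  v_rel·d = 298 > 0  ⇒  inside

inside=yes margin=17700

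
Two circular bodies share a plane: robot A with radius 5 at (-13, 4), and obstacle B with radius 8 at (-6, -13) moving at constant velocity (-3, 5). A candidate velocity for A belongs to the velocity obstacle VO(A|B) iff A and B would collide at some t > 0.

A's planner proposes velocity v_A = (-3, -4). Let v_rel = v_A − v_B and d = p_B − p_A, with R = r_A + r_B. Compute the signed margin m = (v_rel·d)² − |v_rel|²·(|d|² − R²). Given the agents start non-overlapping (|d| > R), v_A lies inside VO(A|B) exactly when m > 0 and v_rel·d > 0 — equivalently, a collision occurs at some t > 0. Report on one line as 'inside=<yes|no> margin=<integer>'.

d = (7, -17),  |d|² = 338;  R = 5+8 = 13,  c = 338−13² = 169
v_rel = (0, -9),  |v_rel|² = 81;  v_rel·d = (0)·(7) + (-9)·(-17) = 153
81·t² − 306·t + 169 = 0  ⇒  m = 153² − 81·169 = 9720
m = 9720 > 0,  v_rel·d = 153 > 0  ⇒  inside

inside=yes margin=9720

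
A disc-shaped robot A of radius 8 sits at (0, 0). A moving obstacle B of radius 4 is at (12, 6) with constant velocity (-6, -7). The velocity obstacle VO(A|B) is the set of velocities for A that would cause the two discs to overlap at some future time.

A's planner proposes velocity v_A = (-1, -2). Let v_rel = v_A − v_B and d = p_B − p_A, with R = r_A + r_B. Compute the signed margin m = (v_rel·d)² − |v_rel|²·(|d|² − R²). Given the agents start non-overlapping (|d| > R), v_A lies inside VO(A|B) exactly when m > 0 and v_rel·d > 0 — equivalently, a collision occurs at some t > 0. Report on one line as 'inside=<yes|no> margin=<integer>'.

d = (12, 6),  |d|² = 180;  R = 8+4 = 12,  c = 180−12² = 36
v_rel = (5, 5),  |v_rel|² = 50;  v_rel·d = (5)·(12) + (5)·(6) = 90
50·t² − 180·t + 36 = 0  ⇒  m = 90² − 50·36 = 6300
m = 6300 > 0,  v_rel·d = 90 > 0  ⇒  inside

inside=yes margin=6300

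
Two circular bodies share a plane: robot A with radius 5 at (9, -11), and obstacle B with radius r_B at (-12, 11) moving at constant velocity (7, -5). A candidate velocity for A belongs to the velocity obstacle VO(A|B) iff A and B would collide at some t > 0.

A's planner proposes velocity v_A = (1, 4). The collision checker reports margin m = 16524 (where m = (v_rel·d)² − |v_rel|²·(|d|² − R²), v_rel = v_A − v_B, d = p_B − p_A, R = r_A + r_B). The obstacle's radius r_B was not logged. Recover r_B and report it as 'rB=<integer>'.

m = 16524
d = (-21, 22);  v_rel = (-6, 9),  |v_rel|² = 117
v_rel×d = (-6)·(22) − (9)·(-21) = 57
since m = R²·117 − 57²:  R² = (3249 + 16524) / 117 = 169
R = √169 = 13  ⇒  r_B = 13 − 5 = 8

rB=8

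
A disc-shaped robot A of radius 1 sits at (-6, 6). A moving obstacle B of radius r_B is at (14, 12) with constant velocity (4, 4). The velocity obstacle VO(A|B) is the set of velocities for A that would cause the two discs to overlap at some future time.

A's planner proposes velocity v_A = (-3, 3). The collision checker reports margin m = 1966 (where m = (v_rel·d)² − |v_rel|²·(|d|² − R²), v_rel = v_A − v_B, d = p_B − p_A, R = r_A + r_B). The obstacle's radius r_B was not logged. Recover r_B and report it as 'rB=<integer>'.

m = 1966
d = (20, 6);  v_rel = (-7, -1),  |v_rel|² = 50
v_rel×d = (-7)·(6) − (-1)·(20) = -22
since m = R²·50 − (-22)²:  R² = (484 + 1966) / 50 = 49
R = √49 = 7  ⇒  r_B = 7 − 1 = 6

rB=6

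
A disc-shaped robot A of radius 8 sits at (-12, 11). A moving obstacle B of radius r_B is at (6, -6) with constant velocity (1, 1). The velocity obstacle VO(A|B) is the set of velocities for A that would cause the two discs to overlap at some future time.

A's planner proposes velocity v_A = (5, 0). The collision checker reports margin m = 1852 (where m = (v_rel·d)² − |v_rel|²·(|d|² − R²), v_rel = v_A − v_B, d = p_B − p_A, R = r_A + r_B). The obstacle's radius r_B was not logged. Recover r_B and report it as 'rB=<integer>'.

m = 1852
d = (18, -17);  v_rel = (4, -1),  |v_rel|² = 17
v_rel×d = (4)·(-17) − (-1)·(18) = -50
since m = R²·17 − (-50)²:  R² = (2500 + 1852) / 17 = 256
R = √256 = 16  ⇒  r_B = 16 − 8 = 8

rB=8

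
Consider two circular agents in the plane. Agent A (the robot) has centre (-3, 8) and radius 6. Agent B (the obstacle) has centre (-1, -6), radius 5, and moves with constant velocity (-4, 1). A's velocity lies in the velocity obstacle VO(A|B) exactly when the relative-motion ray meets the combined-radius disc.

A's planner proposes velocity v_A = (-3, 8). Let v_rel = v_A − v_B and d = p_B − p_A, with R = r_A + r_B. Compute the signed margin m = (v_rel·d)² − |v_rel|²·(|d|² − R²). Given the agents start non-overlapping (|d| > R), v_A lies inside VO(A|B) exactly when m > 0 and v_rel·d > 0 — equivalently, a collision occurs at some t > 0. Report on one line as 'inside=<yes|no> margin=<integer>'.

d = (2, -14),  |d|² = 200;  R = 6+5 = 11,  c = 200−11² = 79
v_rel = (1, 7),  |v_rel|² = 50;  v_rel·d = (1)·(2) + (7)·(-14) = -96
50·t² + 192·t + 79 = 0  ⇒  m = (-96)² − 50·79 = 5266
m = 5266 > 0,  v_rel·d = -96 < 0  ⇒  outside

inside=no margin=5266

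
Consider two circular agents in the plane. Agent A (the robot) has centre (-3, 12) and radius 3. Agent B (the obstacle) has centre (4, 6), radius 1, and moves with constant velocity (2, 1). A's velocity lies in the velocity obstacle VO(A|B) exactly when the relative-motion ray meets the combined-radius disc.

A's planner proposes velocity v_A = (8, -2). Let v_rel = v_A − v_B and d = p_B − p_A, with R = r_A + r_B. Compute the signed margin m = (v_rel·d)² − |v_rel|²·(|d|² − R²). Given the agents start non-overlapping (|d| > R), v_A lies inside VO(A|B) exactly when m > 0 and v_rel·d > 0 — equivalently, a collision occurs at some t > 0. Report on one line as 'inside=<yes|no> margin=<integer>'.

d = (7, -6),  |d|² = 85;  R = 3+1 = 4,  c = 85−4² = 69
v_rel = (6, -3),  |v_rel|² = 45;  v_rel·d = (6)·(7) + (-3)·(-6) = 60
45·t² − 120·t + 69 = 0  ⇒  m = 60² − 45·69 = 495
m = 495 > 0,  v_rel·d = 60 > 0  ⇒  inside

inside=yes margin=495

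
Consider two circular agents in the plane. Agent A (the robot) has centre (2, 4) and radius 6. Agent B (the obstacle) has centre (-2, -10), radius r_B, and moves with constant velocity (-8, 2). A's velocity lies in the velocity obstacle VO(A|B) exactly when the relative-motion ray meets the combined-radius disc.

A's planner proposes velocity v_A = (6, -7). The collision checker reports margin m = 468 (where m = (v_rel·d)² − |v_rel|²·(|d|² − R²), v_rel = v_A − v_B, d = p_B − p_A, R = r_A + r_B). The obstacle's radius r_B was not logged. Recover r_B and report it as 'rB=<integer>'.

m = 468
d = (-4, -14);  v_rel = (14, -9),  |v_rel|² = 277
v_rel×d = (14)·(-14) − (-9)·(-4) = -232
since m = R²·277 − (-232)²:  R² = (53824 + 468) / 277 = 196
R = √196 = 14  ⇒  r_B = 14 − 6 = 8

rB=8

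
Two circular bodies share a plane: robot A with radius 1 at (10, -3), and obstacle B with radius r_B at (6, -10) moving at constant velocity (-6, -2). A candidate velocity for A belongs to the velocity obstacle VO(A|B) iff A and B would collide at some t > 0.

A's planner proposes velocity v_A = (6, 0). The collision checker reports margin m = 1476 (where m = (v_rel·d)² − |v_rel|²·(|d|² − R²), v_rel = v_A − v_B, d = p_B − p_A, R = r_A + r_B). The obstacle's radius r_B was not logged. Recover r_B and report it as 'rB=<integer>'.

m = 1476
d = (-4, -7);  v_rel = (12, 2),  |v_rel|² = 148
v_rel×d = (12)·(-7) − (2)·(-4) = -76
since m = R²·148 − (-76)²:  R² = (5776 + 1476) / 148 = 49
R = √49 = 7  ⇒  r_B = 7 − 1 = 6

rB=6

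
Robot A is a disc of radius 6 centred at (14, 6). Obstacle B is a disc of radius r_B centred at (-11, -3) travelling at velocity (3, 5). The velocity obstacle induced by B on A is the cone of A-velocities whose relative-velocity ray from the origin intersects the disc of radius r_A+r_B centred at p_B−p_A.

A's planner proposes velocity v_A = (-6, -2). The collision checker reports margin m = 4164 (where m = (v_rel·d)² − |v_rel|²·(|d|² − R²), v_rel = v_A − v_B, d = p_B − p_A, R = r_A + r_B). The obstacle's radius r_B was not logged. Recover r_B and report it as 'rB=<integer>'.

m = 4164
d = (-25, -9);  v_rel = (-9, -7),  |v_rel|² = 130
v_rel×d = (-9)·(-9) − (-7)·(-25) = -94
since m = R²·130 − (-94)²:  R² = (8836 + 4164) / 130 = 100
R = √100 = 10  ⇒  r_B = 10 − 6 = 4

rB=4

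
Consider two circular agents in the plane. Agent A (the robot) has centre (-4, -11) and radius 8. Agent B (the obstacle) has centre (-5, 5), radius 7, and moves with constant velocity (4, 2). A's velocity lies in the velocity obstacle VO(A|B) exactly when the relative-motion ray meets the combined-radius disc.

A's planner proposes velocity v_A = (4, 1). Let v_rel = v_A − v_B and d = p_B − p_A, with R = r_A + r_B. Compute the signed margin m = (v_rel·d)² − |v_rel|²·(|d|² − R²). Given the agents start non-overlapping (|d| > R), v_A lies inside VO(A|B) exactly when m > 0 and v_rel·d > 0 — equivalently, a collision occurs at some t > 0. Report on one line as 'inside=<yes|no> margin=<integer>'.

d = (-1, 16),  |d|² = 257;  R = 8+7 = 15,  c = 257−15² = 32
v_rel = (0, -1),  |v_rel|² = 1;  v_rel·d = (0)·(-1) + (-1)·(16) = -16
1·t² + 32·t + 32 = 0  ⇒  m = (-16)² − 1·32 = 224
m = 224 > 0,  v_rel·d = -16 < 0  ⇒  outside

inside=no margin=224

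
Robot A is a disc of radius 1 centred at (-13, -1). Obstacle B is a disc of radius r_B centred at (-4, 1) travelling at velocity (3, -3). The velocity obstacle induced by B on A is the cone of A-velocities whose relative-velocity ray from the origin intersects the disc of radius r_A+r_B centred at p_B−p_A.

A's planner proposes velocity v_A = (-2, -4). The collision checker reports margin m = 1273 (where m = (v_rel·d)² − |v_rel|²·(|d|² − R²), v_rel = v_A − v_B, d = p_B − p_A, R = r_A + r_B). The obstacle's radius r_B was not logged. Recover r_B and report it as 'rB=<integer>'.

m = 1273
d = (9, 2);  v_rel = (-5, -1),  |v_rel|² = 26
v_rel×d = (-5)·(2) − (-1)·(9) = -1
since m = R²·26 − (-1)²:  R² = (1 + 1273) / 26 = 49
R = √49 = 7  ⇒  r_B = 7 − 1 = 6

rB=6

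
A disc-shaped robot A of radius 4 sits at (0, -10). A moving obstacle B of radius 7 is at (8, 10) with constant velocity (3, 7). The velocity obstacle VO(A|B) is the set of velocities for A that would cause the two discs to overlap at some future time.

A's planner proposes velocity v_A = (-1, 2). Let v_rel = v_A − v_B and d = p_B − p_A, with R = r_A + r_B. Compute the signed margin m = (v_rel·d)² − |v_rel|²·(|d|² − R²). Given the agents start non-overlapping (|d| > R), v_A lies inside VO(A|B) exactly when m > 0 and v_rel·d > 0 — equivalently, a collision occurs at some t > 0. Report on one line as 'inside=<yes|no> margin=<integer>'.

d = (8, 20),  |d|² = 464;  R = 4+7 = 11,  c = 464−11² = 343
v_rel = (-4, -5),  |v_rel|² = 41;  v_rel·d = (-4)·(8) + (-5)·(20) = -132
41·t² + 264·t + 343 = 0  ⇒  m = (-132)² − 41·343 = 3361
m = 3361 > 0,  v_rel·d = -132 < 0  ⇒  outside

inside=no margin=3361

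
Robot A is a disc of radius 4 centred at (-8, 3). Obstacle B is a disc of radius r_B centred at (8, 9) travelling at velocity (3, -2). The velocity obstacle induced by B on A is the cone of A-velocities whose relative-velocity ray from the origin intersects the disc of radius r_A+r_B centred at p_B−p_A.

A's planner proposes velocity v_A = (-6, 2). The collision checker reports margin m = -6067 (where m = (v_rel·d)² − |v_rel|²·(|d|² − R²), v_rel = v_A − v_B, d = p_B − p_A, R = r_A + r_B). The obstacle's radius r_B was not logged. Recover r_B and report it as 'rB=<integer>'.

m = -6067
d = (16, 6);  v_rel = (-9, 4),  |v_rel|² = 97
v_rel×d = (-9)·(6) − (4)·(16) = -118
since m = R²·97 − (-118)²:  R² = (13924 + -6067) / 97 = 81
R = √81 = 9  ⇒  r_B = 9 − 4 = 5

rB=5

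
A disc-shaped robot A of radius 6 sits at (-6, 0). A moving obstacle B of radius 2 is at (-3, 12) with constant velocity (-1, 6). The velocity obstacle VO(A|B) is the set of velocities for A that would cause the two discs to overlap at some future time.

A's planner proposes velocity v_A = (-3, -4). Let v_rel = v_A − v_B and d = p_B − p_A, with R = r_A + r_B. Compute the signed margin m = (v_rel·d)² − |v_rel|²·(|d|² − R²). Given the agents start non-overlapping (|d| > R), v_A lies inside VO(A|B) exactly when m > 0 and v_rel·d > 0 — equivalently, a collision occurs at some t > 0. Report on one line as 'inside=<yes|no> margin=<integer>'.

d = (3, 12),  |d|² = 153;  R = 6+2 = 8,  c = 153−8² = 89
v_rel = (-2, -10),  |v_rel|² = 104;  v_rel·d = (-2)·(3) + (-10)·(12) = -126
104·t² + 252·t + 89 = 0  ⇒  m = (-126)² − 104·89 = 6620
m = 6620 > 0,  v_rel·d = -126 < 0  ⇒  outside

inside=no margin=6620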